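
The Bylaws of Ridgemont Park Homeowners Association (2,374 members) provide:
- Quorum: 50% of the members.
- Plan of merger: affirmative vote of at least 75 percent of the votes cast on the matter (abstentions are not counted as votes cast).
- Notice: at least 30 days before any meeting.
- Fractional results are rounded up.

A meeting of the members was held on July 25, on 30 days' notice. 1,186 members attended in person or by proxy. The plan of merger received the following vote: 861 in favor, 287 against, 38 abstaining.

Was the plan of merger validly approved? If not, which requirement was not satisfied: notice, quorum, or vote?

Notice: 30 days given; 30 required. Satisfied.
Quorum: 50% of 2,374 = 1,187; 1,186 present. Not satisfied.
Vote: requires three-fourths of the votes cast (1,186 − 38 abstaining = 1,148); 3/4 of 1148 = 861, so 861 needed; 861 in favor. Satisfied.

Invalid — quorum requirement not satisfied.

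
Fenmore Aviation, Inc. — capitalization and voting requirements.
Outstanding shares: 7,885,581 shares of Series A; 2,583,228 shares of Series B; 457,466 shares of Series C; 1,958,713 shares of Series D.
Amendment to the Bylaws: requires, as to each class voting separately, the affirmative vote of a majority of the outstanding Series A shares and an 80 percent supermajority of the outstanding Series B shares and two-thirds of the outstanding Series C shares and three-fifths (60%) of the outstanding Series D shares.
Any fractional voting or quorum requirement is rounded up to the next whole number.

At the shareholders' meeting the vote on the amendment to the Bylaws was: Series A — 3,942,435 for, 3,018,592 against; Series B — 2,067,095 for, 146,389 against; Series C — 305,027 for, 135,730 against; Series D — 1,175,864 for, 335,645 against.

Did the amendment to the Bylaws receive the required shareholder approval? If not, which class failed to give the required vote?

Series A: a majority of 7885581 is 3942791; 3,942,791 required, 3,942,435 in favor — not approved.
Series B: 4/5 of 2583228 = 2066582.40, rounded up to 2066583; 2,066,583 required, 2,067,095 in favor — approved.
Series C: 2/3 of 457466 = 304977.33, rounded up to 304978; 304,978 required, 305,027 in favor — approved.
Series D: 3/5 of 1958713 = 1175227.80, rounded up to 1175228; 1,175,228 required, 1,175,864 in favor — approved.

Not approved — the Series A shares did not give the required vote.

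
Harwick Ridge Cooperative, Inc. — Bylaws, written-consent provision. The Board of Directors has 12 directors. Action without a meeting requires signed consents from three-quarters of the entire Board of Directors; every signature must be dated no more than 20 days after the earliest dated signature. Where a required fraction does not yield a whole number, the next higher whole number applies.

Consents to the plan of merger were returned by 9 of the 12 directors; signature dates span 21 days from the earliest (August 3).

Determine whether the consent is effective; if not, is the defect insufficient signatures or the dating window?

Signatures required: three-quarters of 12 — 3/4 of 12 = 9, so 9 needed; 9 signed. Sufficient.
Dating window: the latest signature is 21 days after the earliest; the limit is 20 days. Outside the window.

Not effective — dating-window requirement not satisfied.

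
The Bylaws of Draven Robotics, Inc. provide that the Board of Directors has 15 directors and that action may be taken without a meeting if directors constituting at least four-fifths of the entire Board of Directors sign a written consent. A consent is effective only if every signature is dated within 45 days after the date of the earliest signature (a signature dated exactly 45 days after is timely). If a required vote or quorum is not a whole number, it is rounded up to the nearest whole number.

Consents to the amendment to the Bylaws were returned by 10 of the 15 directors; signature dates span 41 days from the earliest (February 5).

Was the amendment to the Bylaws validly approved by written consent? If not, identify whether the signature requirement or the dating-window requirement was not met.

Not effective — insufficient signatures.

Signatures required: at least four-fifths of 15 — 4/5 of 15 = 12, so 12 needed; 10 signed. Insufficient.
Dating window: the latest signature is 41 days after the earliest; the limit is 45 days. Within the window.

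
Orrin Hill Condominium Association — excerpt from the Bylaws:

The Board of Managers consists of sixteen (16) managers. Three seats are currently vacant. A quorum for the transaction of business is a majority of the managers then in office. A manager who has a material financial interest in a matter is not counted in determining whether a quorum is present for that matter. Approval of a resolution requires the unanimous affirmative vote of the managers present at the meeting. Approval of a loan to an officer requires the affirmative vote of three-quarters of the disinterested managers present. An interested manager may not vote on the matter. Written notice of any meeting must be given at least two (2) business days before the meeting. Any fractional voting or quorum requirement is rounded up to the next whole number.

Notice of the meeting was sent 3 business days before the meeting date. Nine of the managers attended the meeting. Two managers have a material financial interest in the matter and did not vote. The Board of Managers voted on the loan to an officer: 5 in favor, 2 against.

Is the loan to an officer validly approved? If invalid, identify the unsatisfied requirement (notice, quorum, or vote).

Notice: 3 business days given; 2 required (3 ≥ 2). Satisfied.
Quorum: 9 present, but the 2 interested managers do not count, leaving 7. Quorum is 7. Satisfied.
Vote: the loan to an officer requires three-fourths of the disinterested managers present (9 − 2 = 7). 3/4 of 7 = 5.25, rounded up to 6, so 6 affirmative votes are needed; 5 voted in favor. Not satisfied.

Invalid — vote requirement not satisfied.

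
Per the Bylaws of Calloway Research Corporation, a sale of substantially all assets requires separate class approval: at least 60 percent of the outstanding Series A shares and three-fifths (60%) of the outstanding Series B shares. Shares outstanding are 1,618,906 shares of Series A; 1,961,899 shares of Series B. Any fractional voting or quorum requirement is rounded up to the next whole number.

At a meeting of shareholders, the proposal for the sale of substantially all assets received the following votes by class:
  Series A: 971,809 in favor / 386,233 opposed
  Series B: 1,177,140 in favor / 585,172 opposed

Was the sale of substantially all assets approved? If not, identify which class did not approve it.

Approved — every class gave the required vote.

Series A: 3/5 of 1618906 = 971343.60, rounded up to 971344; 971,344 required, 971,809 in favor — approved.
Series B: 3/5 of 1961899 = 1177139.40, rounded up to 1177140; 1,177,140 required, 1,177,140 in favor — approved.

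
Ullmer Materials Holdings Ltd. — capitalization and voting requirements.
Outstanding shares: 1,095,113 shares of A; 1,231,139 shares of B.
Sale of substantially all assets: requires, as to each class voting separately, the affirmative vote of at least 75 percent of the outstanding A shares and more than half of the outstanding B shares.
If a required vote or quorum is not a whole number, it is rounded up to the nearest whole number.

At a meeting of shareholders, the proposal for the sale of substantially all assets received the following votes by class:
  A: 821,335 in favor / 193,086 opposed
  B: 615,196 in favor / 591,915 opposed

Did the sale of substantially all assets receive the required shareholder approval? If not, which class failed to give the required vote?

A: 3/4 of 1095113 = 821334.75, rounded up to 821335; 821,335 required, 821,335 in favor — approved.
B: a majority of 1231139 is 615570; 615,570 required, 615,196 in favor — not approved.

Not approved — the B shares did not give the required vote.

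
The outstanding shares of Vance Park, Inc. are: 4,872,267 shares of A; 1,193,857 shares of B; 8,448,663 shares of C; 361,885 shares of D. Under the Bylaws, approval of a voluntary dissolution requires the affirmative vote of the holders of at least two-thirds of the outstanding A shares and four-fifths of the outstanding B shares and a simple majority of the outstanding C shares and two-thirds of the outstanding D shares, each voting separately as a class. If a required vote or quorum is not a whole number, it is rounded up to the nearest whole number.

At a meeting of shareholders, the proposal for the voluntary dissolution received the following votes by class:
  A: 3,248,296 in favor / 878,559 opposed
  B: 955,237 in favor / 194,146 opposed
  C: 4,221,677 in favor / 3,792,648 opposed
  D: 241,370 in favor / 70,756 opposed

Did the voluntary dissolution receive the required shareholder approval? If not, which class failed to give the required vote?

Not approved — the C shares did not give the required vote.

A: 2/3 of 4872267 = 3248178; 3,248,178 required, 3,248,296 in favor — approved.
B: 4/5 of 1193857 = 955085.60, rounded up to 955086; 955,086 required, 955,237 in favor — approved.
C: a majority of 8448663 is 4224332; 4,224,332 required, 4,221,677 in favor — not approved.
D: 2/3 of 361885 = 241256.67, rounded up to 241257; 241,257 required, 241,370 in favor — approved.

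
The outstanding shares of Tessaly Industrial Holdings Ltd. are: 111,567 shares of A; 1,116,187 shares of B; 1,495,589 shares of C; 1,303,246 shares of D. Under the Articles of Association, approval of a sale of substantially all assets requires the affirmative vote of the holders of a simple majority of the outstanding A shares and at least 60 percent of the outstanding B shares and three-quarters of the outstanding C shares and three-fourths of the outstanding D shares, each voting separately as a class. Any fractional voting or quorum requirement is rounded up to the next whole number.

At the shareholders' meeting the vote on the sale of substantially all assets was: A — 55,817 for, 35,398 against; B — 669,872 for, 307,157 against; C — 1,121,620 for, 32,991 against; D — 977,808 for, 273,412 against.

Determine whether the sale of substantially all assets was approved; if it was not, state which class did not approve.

A: a majority of 111567 is 55784; 55,784 required, 55,817 in favor — approved.
B: 3/5 of 1116187 = 669712.20, rounded up to 669713; 669,713 required, 669,872 in favor — approved.
C: 3/4 of 1495589 = 1121691.75, rounded up to 1121692; 1,121,692 required, 1,121,620 in favor — not approved.
D: 3/4 of 1303246 = 977434.50, rounded up to 977435; 977,435 required, 977,808 in favor — approved.

Not approved — the C shares did not give the required vote.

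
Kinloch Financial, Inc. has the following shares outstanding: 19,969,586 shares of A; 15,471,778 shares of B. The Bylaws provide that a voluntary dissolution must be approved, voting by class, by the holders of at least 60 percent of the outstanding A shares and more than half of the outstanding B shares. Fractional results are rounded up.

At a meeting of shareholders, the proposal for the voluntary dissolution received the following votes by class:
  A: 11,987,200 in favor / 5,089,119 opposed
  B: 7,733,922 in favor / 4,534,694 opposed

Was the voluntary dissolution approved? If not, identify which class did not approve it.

A: 3/5 of 19969586 = 11981751.60, rounded up to 11981752; 11,981,752 required, 11,987,200 in favor — approved.
B: a majority of 15471778 is 7735890; 7,735,890 required, 7,733,922 in favor — not approved.

Not approved — the B shares did not give the required vote.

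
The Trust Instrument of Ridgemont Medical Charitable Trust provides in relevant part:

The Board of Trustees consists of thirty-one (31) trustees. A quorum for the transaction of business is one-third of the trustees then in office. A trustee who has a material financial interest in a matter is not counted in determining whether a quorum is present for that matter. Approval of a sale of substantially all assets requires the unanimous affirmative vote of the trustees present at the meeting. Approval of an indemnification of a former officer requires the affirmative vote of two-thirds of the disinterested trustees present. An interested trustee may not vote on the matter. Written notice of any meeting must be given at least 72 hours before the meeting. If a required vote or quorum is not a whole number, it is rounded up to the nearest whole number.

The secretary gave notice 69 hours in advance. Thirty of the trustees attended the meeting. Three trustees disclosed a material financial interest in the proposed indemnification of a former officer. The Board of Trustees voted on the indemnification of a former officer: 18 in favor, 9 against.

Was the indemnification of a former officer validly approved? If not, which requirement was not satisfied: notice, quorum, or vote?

Notice: 69 hours given; 72 required (69 < 72). Not satisfied.
Quorum: 30 present, but the 3 interested trustees do not count, leaving 27. Quorum is 11. Satisfied.
Vote: the indemnification of a former officer requires two-thirds of the disinterested trustees present (30 − 3 = 27). 2/3 of 27 = 18, so 18 affirmative votes are needed; 18 voted in favor. Satisfied.

Invalid — notice requirement not satisfied.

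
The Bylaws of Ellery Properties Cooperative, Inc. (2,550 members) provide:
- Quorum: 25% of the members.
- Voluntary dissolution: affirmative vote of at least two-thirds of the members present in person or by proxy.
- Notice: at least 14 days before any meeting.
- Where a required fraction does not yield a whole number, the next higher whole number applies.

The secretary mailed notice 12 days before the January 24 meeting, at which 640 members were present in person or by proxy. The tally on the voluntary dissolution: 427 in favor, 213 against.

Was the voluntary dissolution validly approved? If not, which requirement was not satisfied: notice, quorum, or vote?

Notice: 12 days given; 14 required. Not satisfied.
Quorum: 25% of 2,550 = 637.50, rounded up to 638; 640 present. Satisfied.
Vote: requires two-thirds of those present (640); 2/3 of 640 = 426.67, rounded up to 427, so 427 needed; 427 in favor. Satisfied.

Invalid — notice requirement not satisfied.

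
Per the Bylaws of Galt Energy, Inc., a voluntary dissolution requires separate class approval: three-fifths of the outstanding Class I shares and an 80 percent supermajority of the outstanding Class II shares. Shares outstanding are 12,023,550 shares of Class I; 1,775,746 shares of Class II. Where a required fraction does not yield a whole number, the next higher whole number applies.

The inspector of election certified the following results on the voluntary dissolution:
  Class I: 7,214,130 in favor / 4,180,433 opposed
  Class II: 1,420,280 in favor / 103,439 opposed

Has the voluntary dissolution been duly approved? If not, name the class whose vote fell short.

Not approved — the Class II shares did not give the required vote.

Class I: 3/5 of 12023550 = 7214130; 7,214,130 required, 7,214,130 in favor — approved.
Class II: 4/5 of 1775746 = 1420596.80, rounded up to 1420597; 1,420,597 required, 1,420,280 in favor — not approved.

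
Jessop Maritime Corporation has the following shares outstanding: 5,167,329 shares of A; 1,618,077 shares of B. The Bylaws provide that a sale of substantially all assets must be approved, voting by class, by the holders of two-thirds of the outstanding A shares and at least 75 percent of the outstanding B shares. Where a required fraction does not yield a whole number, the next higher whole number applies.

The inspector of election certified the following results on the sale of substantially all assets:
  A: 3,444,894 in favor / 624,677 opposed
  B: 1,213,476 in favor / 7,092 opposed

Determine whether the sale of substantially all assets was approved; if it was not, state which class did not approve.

Not approved — the B shares did not give the required vote.

A: 2/3 of 5167329 = 3444886; 3,444,886 required, 3,444,894 in favor — approved.
B: 3/4 of 1618077 = 1213557.75, rounded up to 1213558; 1,213,558 required, 1,213,476 in favor — not approved.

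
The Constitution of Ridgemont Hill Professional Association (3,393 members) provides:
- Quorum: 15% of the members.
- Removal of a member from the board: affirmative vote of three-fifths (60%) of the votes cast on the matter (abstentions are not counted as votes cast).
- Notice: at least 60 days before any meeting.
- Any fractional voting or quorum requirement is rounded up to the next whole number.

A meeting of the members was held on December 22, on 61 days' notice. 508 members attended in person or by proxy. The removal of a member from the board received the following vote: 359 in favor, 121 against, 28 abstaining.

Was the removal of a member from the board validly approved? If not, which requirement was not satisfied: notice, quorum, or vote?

Notice: 61 days given; 60 required. Satisfied.
Quorum: 15% of 3,393 = 508.95, rounded up to 509; 508 present. Not satisfied.
Vote: requires three-fifths of the votes cast (508 − 28 abstaining = 480); 3/5 of 480 = 288, so 288 needed; 359 in favor. Satisfied.

Invalid — quorum requirement not satisfied.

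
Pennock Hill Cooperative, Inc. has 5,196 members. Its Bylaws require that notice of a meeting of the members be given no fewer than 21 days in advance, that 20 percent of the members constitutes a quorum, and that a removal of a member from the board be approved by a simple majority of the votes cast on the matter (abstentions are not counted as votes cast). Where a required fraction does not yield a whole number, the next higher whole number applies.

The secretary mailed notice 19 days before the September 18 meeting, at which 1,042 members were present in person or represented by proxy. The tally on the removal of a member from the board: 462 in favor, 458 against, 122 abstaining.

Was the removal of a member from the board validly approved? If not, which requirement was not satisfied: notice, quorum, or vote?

Invalid — notice requirement not satisfied.

Notice: 19 days given; 21 required. Not satisfied.
Quorum: 20% of 5,196 = 1,039.20, rounded up to 1,040; 1,042 present. Satisfied.
Vote: requires a majority of the votes cast (1,042 − 122 abstaining = 920); a majority of 920 is 461, so 461 needed; 462 in favor. Satisfied.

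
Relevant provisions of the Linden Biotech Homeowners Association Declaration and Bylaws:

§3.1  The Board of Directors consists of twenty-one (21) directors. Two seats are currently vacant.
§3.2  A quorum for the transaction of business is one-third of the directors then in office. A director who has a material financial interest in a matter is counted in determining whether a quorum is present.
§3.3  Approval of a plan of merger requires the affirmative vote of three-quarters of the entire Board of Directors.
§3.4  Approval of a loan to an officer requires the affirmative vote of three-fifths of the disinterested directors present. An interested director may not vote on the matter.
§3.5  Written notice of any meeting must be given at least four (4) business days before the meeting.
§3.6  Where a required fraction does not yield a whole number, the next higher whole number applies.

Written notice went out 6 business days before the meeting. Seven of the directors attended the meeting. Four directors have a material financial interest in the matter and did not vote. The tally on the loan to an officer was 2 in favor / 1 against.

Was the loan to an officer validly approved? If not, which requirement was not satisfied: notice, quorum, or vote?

Notice: 6 business days given; 4 required (6 ≥ 4). Satisfied.
Quorum: 7 present (interested directors count toward quorum); quorum is 7. Satisfied.
Vote: the loan to an officer requires three-fifths of the disinterested directors present (7 − 4 = 3). 3/5 of 3 = 1.80, rounded up to 2, so 2 affirmative votes are needed; 2 voted in favor. Satisfied.

Valid — all requirements satisfied.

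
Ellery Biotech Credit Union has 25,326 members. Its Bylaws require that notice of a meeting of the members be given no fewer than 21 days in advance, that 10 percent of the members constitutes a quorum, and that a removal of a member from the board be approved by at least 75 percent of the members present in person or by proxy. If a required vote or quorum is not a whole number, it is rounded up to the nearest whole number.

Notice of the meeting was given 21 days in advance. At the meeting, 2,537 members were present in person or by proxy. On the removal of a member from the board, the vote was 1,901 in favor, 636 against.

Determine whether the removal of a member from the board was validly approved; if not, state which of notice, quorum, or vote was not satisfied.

Notice: 21 days given; 21 required. Satisfied.
Quorum: 10% of 25,326 = 2,532.60, rounded up to 2,533; 2,537 present. Satisfied.
Vote: requires three-fourths of those present (2,537); 3/4 of 2537 = 1902.75, rounded up to 1903, so 1,903 needed; 1,901 in favor. Not satisfied.

Invalid — vote requirement not satisfied.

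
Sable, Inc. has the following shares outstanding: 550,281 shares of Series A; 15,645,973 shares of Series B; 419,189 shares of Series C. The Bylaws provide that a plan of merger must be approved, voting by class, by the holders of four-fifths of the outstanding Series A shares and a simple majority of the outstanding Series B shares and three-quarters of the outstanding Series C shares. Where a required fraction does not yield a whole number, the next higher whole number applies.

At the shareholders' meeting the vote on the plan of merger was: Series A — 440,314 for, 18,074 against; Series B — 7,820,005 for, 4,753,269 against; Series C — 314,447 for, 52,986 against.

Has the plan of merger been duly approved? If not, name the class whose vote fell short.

Series A: 4/5 of 550281 = 440224.80, rounded up to 440225; 440,225 required, 440,314 in favor — approved.
Series B: a majority of 15645973 is 7822987; 7,822,987 required, 7,820,005 in favor — not approved.
Series C: 3/4 of 419189 = 314391.75, rounded up to 314392; 314,392 required, 314,447 in favor — approved.

Not approved — the Series B shares did not give the required vote.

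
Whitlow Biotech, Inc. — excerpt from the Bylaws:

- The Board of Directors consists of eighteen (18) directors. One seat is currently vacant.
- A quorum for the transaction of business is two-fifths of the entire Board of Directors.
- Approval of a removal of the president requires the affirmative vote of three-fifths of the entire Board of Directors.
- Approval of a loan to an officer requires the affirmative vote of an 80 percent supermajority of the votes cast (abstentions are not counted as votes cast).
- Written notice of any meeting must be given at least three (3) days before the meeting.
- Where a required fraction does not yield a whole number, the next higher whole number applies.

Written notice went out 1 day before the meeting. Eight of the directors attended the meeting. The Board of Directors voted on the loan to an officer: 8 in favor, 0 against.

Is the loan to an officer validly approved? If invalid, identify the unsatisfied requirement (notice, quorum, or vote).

Notice: 1 day given; 3 required (1 < 3). Not satisfied.
Quorum: 8 present; quorum is 8. Satisfied.
Vote: the loan to an officer requires four-fifths of the votes cast (8). 4/5 of 8 = 6.40, rounded up to 7, so 7 affirmative votes are needed; 8 voted in favor. Satisfied.

Invalid — notice requirement not satisfied.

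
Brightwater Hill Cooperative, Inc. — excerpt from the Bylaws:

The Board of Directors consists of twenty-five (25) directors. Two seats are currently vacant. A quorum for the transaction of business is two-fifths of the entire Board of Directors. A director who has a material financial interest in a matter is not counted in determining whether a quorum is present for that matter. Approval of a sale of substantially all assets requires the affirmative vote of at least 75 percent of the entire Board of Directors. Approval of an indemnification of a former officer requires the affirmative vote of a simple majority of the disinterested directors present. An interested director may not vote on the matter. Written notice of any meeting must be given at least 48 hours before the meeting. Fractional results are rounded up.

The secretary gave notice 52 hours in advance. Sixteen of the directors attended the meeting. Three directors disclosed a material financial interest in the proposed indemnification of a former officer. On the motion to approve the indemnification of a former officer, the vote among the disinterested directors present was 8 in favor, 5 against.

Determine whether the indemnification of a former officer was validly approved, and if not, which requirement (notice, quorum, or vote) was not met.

Valid — all requirements satisfied.

Notice: 52 hours given; 48 required (52 ≥ 48). Satisfied.
Quorum: 16 present, but the 3 interested directors do not count, leaving 13. Quorum is 10. Satisfied.
Vote: the indemnification of a former officer requires a majority of the disinterested directors present (16 − 3 = 13). A majority of 13 is 7, so 7 affirmative votes are needed; 8 voted in favor. Satisfied.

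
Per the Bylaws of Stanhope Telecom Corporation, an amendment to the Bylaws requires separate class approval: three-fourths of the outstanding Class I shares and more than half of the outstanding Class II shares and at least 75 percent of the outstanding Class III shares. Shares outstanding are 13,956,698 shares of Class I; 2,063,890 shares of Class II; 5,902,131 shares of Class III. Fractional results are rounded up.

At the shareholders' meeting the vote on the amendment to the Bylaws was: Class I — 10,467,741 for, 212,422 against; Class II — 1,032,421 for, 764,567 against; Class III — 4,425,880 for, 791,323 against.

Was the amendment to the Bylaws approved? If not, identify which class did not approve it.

Not approved — the Class III shares did not give the required vote.

Class I: 3/4 of 13956698 = 10467523.50, rounded up to 10467524; 10,467,524 required, 10,467,741 in favor — approved.
Class II: a majority of 2063890 is 1031946; 1,031,946 required, 1,032,421 in favor — approved.
Class III: 3/4 of 5902131 = 4426598.25, rounded up to 4426599; 4,426,599 required, 4,425,880 in favor — not approved.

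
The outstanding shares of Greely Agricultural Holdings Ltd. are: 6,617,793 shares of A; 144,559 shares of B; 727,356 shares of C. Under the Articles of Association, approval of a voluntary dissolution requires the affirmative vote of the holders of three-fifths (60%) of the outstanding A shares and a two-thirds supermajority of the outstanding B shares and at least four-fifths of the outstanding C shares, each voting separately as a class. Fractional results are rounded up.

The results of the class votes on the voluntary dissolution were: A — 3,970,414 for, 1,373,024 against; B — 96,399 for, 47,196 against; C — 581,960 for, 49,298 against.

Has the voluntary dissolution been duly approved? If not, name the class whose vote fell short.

A: 3/5 of 6617793 = 3970675.80, rounded up to 3970676; 3,970,676 required, 3,970,414 in favor — not approved.
B: 2/3 of 144559 = 96372.67, rounded up to 96373; 96,373 required, 96,399 in favor — approved.
C: 4/5 of 727356 = 581884.80, rounded up to 581885; 581,885 required, 581,960 in favor — approved.

Not approved — the A shares did not give the required vote.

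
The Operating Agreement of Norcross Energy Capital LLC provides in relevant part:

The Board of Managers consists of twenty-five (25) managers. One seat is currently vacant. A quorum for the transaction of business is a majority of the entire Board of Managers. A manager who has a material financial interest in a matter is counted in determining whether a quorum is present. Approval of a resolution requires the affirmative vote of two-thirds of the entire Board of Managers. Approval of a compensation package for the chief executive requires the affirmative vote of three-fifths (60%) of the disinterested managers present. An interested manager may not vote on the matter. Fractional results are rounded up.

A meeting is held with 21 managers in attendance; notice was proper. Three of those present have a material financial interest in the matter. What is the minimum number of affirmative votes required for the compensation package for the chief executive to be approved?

11

The compensation package for the chief executive requires three-fifths of the disinterested managers present (21 − 3 = 18).
3/5 of 18 = 10.80, rounded up to 11.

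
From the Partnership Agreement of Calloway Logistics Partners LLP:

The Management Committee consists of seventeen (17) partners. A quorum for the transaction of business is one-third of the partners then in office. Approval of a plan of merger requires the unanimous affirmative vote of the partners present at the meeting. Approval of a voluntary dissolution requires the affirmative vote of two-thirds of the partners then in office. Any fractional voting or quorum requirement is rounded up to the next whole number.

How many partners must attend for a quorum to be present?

6

1/3 of 17 = 5.67, rounded up to 6.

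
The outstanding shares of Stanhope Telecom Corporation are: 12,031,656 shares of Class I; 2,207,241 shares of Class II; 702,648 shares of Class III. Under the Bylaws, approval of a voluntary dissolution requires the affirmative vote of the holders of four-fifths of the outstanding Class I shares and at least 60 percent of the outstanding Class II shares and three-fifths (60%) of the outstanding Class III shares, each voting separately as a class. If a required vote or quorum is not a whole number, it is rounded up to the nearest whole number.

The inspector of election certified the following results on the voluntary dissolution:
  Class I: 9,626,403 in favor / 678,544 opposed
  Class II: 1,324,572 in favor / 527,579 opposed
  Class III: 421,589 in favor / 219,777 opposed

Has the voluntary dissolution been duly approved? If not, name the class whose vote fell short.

Approved — every class gave the required vote.

Class I: 4/5 of 12031656 = 9625324.80, rounded up to 9625325; 9,625,325 required, 9,626,403 in favor — approved.
Class II: 3/5 of 2207241 = 1324344.60, rounded up to 1324345; 1,324,345 required, 1,324,572 in favor — approved.
Class III: 3/5 of 702648 = 421588.80, rounded up to 421589; 421,589 required, 421,589 in favor — approved.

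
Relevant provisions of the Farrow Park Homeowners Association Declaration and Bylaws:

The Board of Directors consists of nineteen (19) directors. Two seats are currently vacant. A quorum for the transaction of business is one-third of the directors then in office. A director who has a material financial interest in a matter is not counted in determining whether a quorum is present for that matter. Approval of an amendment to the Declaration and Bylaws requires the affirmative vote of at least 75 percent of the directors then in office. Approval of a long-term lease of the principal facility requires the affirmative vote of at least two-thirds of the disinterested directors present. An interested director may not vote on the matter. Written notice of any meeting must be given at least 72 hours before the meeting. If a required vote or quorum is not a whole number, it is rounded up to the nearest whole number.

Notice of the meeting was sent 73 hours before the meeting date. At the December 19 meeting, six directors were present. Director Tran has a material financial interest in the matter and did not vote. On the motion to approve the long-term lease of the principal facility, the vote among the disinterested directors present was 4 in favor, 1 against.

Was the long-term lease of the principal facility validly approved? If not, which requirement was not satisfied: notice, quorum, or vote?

Notice: 73 hours given; 72 required (73 ≥ 72). Satisfied.
Quorum: 6 present, but the 1 interested director does not count, leaving 5. Quorum is 6. Not satisfied.
Vote: the long-term lease of the principal facility requires two-thirds of the disinterested directors present (6 − 1 = 5). 2/3 of 5 = 3.33, rounded up to 4, so 4 affirmative votes are needed; 4 voted in favor. Satisfied. (Moot — without a quorum no business can be validly transacted.)

Invalid — quorum requirement not satisfied.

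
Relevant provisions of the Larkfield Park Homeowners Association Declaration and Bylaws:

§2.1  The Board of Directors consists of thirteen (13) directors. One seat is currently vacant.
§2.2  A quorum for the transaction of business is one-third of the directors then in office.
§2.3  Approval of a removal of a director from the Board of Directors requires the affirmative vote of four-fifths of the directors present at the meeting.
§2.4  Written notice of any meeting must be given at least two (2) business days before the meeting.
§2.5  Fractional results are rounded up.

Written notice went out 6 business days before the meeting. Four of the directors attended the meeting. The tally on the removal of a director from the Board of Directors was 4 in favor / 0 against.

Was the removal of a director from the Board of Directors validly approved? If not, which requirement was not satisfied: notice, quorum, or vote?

Valid — all requirements satisfied.

Notice: 6 business days given; 2 required (6 ≥ 2). Satisfied.
Quorum: 4 present; quorum is 4. Satisfied.
Vote: the removal of a director from the Board of Directors requires four-fifths of the directors present (4). 4/5 of 4 = 3.20, rounded up to 4, so 4 affirmative votes are needed; 4 voted in favor. Satisfied.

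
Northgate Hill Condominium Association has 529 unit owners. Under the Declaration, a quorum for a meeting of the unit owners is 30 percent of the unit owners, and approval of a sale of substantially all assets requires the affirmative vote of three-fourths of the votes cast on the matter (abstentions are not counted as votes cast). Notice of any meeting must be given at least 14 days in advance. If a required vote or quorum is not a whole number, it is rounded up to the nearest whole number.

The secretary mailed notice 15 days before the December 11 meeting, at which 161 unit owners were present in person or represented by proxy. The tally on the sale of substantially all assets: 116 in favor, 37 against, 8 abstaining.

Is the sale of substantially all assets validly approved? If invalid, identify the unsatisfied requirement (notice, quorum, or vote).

Valid — all requirements satisfied.

Notice: 15 days given; 14 required. Satisfied.
Quorum: 30% of 529 = 158.70, rounded up to 159; 161 present. Satisfied.
Vote: requires three-fourths of the votes cast (161 − 8 abstaining = 153); 3/4 of 153 = 114.75, rounded up to 115, so 115 needed; 116 in favor. Satisfied.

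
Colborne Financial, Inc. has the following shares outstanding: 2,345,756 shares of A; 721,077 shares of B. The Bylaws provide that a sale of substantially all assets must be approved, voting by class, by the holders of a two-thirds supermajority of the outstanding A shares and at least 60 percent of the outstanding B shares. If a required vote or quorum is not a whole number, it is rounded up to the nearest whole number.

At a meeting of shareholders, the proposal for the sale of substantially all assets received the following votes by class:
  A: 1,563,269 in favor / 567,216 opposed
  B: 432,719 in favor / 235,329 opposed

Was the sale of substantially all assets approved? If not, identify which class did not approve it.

Not approved — the A shares did not give the required vote.

A: 2/3 of 2345756 = 1563837.33, rounded up to 1563838; 1,563,838 required, 1,563,269 in favor — not approved.
B: 3/5 of 721077 = 432646.20, rounded up to 432647; 432,647 required, 432,719 in favor — approved.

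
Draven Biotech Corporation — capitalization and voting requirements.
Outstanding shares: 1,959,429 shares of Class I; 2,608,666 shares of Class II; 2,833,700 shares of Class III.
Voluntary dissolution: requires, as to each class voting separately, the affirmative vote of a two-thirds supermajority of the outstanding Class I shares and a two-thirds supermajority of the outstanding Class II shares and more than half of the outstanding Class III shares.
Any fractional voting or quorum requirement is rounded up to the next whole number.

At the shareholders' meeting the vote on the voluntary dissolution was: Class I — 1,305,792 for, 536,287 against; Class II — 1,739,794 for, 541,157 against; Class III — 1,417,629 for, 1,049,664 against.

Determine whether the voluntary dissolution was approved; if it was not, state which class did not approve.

Class I: 2/3 of 1959429 = 1306286; 1,306,286 required, 1,305,792 in favor — not approved.
Class II: 2/3 of 2608666 = 1739110.67, rounded up to 1739111; 1,739,111 required, 1,739,794 in favor — approved.
Class III: a majority of 2833700 is 1416851; 1,416,851 required, 1,417,629 in favor — approved.

Not approved — the Class I shares did not give the required vote.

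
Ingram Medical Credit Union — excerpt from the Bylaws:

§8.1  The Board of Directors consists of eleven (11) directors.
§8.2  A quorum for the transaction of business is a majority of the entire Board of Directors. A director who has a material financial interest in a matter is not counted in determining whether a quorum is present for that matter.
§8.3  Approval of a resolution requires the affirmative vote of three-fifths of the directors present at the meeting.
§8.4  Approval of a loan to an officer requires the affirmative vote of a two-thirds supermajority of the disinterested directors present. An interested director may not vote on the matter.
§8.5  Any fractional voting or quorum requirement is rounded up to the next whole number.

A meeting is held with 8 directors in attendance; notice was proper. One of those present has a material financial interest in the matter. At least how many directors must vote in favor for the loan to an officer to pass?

5

The loan to an officer requires two-thirds of the disinterested directors present (8 − 1 = 7).
2/3 of 7 = 4.67, rounded up to 5.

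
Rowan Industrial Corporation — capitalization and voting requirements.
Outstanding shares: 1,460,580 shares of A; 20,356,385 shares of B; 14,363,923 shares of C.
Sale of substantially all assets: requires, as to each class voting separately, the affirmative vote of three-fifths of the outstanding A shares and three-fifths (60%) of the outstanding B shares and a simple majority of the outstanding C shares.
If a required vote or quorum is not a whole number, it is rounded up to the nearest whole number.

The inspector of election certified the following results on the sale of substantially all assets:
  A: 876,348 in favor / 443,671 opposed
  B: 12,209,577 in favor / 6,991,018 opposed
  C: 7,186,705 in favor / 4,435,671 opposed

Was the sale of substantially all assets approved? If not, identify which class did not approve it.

A: 3/5 of 1460580 = 876348; 876,348 required, 876,348 in favor — approved.
B: 3/5 of 20356385 = 12213831; 12,213,831 required, 12,209,577 in favor — not approved.
C: a majority of 14363923 is 7181962; 7,181,962 required, 7,186,705 in favor — approved.

Not approved — the B shares did not give the required vote.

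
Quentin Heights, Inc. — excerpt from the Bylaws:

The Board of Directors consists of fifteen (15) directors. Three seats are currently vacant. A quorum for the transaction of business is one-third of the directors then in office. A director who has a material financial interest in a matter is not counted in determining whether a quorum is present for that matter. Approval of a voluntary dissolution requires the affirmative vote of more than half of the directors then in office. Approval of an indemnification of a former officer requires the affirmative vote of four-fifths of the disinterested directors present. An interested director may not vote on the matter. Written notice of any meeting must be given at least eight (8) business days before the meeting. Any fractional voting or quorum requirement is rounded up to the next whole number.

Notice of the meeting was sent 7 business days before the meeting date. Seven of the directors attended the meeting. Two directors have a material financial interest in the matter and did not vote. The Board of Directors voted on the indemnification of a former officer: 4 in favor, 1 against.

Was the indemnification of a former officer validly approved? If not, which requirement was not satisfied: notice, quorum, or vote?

Notice: 7 business days given; 8 required (7 < 8). Not satisfied.
Quorum: 7 present, but the 2 interested directors do not count, leaving 5. Quorum is 4. Satisfied.
Vote: the indemnification of a former officer requires four-fifths of the disinterested directors present (7 − 2 = 5). 4/5 of 5 = 4, so 4 affirmative votes are needed; 4 voted in favor. Satisfied.

Invalid — notice requirement not satisfied.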